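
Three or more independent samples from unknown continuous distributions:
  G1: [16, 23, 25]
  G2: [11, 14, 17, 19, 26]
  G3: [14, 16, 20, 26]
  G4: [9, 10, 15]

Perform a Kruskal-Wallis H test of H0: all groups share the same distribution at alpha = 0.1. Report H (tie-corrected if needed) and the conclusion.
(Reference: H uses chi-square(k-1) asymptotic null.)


Step 1: Combine all N = 15 observations and assign midranks.
sorted (value, group, rank): (9,G4,1), (10,G4,2), (11,G2,3), (14,G2,4.5), (14,G3,4.5), (15,G4,6), (16,G1,7.5), (16,G3,7.5), (17,G2,9), (19,G2,10), (20,G3,11), (23,G1,12), (25,G1,13), (26,G2,14.5), (26,G3,14.5)
Step 2: Sum ranks within each group.
R_1 = 32.5 (n_1 = 3)
R_2 = 41 (n_2 = 5)
R_3 = 37.5 (n_3 = 4)
R_4 = 9 (n_4 = 3)
Step 3: H = 12/(N(N+1)) * sum(R_i^2/n_i) - 3(N+1)
     = 12/(15*16) * (32.5^2/3 + 41^2/5 + 37.5^2/4 + 9^2/3) - 3*16
     = 0.050000 * 1066.85 - 48
     = 5.342292.
Step 4: Ties present; correction factor C = 1 - 18/(15^3 - 15) = 0.994643. Corrected H = 5.342292 / 0.994643 = 5.371065.
Step 5: Under H0, H ~ chi^2(3); p-value = 0.146557.
Step 6: alpha = 0.1. fail to reject H0.

H = 5.3711, df = 3, p = 0.146557, fail to reject H0.


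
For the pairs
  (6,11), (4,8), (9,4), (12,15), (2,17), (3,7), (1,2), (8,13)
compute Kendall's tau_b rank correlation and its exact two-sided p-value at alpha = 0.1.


Step 1: Enumerate the 28 unordered pairs (i,j) with i<j and classify each by sign(x_j-x_i) * sign(y_j-y_i).
  (1,2):dx=-2,dy=-3->C; (1,3):dx=+3,dy=-7->D; (1,4):dx=+6,dy=+4->C; (1,5):dx=-4,dy=+6->D
  (1,6):dx=-3,dy=-4->C; (1,7):dx=-5,dy=-9->C; (1,8):dx=+2,dy=+2->C; (2,3):dx=+5,dy=-4->D
  (2,4):dx=+8,dy=+7->C; (2,5):dx=-2,dy=+9->D; (2,6):dx=-1,dy=-1->C; (2,7):dx=-3,dy=-6->C
  (2,8):dx=+4,dy=+5->C; (3,4):dx=+3,dy=+11->C; (3,5):dx=-7,dy=+13->D; (3,6):dx=-6,dy=+3->D
  (3,7):dx=-8,dy=-2->C; (3,8):dx=-1,dy=+9->D; (4,5):dx=-10,dy=+2->D; (4,6):dx=-9,dy=-8->C
  (4,7):dx=-11,dy=-13->C; (4,8):dx=-4,dy=-2->C; (5,6):dx=+1,dy=-10->D; (5,7):dx=-1,dy=-15->C
  (5,8):dx=+6,dy=-4->D; (6,7):dx=-2,dy=-5->C; (6,8):dx=+5,dy=+6->C; (7,8):dx=+7,dy=+11->C
Step 2: C = 18, D = 10, total pairs = 28.
Step 3: tau = (C - D)/(n(n-1)/2) = (18 - 10)/28 = 0.285714.
Step 4: Exact two-sided p-value (enumerate n! = 40320 permutations of y under H0): p = 0.398760.
Step 5: alpha = 0.1. fail to reject H0.

tau_b = 0.2857 (C=18, D=10), p = 0.398760, fail to reject H0.


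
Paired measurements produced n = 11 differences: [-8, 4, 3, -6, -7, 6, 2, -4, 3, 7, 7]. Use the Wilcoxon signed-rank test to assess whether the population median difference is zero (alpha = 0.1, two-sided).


Step 1: Drop any zero differences (none here) and take |d_i|.
|d| = [8, 4, 3, 6, 7, 6, 2, 4, 3, 7, 7]
Step 2: Midrank |d_i| (ties get averaged ranks).
ranks: |8|->11, |4|->4.5, |3|->2.5, |6|->6.5, |7|->9, |6|->6.5, |2|->1, |4|->4.5, |3|->2.5, |7|->9, |7|->9
Step 3: Attach original signs; sum ranks with positive sign and with negative sign.
W+ = 4.5 + 2.5 + 6.5 + 1 + 2.5 + 9 + 9 = 35
W- = 11 + 6.5 + 9 + 4.5 = 31
(Check: W+ + W- = 66 should equal n(n+1)/2 = 66.)
Step 4: Test statistic W = min(W+, W-) = 31.
Step 5: Ties in |d|, so use the tie-corrected normal approximation.
        E[W] = n(n+1)/4 = 11*12/4 = 33.
        Tie groups: |d|=3 (t=2), |d|=4 (t=2), |d|=6 (t=2), |d|=7 (t=3); sum(t^3 - t) = 42.
        Var[W] = n(n+1)(2n+1)/24 - sum(t^3-t)/48 = 3036/24 - 42/48 = 125.625.
        z = (W - E[W]) / sqrt(Var[W]) = (31 - 33) / 11.2083 = -0.1784.
        Two-sided p = 2*Phi(z) = 0.858378.
Step 6: alpha = 0.1. fail to reject H0.

W+ = 35, W- = 31, W = min = 31, p = 0.858378, fail to reject H0.


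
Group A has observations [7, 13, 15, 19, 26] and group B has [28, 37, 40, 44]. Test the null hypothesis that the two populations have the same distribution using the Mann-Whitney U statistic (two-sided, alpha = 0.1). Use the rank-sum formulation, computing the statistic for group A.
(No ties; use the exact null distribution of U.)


Step 1: Combine and sort all 9 observations; assign midranks.
sorted (value, group): (7,X), (13,X), (15,X), (19,X), (26,X), (28,Y), (37,Y), (40,Y), (44,Y)
ranks: 7->1, 13->2, 15->3, 19->4, 26->5, 28->6, 37->7, 40->8, 44->9
Step 2: Rank sum for X: R1 = 1 + 2 + 3 + 4 + 5 = 15.
Step 3: U_X = R1 - n1(n1+1)/2 = 15 - 5*6/2 = 15 - 15 = 0.
       U_Y = n1*n2 - U_X = 20 - 0 = 20.
Step 4: No ties, so the exact null distribution of U (based on enumerating the C(9,5) = 126 equally likely rank assignments) gives the two-sided p-value.
Step 5: p-value = 0.015873; compare to alpha = 0.1. reject H0.

U_X = 0, p = 0.015873, reject H0 at alpha = 0.1.


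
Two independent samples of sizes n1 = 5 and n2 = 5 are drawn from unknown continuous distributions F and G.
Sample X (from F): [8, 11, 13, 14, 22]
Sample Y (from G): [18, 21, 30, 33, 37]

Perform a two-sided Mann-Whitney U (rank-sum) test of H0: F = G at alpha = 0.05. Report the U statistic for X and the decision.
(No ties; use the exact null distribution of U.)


Step 1: Combine and sort all 10 observations; assign midranks.
sorted (value, group): (8,X), (11,X), (13,X), (14,X), (18,Y), (21,Y), (22,X), (30,Y), (33,Y), (37,Y)
ranks: 8->1, 11->2, 13->3, 14->4, 18->5, 21->6, 22->7, 30->8, 33->9, 37->10
Step 2: Rank sum for X: R1 = 1 + 2 + 3 + 4 + 7 = 17.
Step 3: U_X = R1 - n1(n1+1)/2 = 17 - 5*6/2 = 17 - 15 = 2.
       U_Y = n1*n2 - U_X = 25 - 2 = 23.
Step 4: No ties, so the exact null distribution of U (based on enumerating the C(10,5) = 252 equally likely rank assignments) gives the two-sided p-value.
Step 5: p-value = 0.031746; compare to alpha = 0.05. reject H0.

U_X = 2, p = 0.031746, reject H0 at alpha = 0.05.


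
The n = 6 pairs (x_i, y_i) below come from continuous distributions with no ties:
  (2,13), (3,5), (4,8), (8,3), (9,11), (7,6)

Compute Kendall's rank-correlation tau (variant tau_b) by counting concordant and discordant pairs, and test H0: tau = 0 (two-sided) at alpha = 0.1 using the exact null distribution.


Step 1: Enumerate the 15 unordered pairs (i,j) with i<j and classify each by sign(x_j-x_i) * sign(y_j-y_i).
  (1,2):dx=+1,dy=-8->D; (1,3):dx=+2,dy=-5->D; (1,4):dx=+6,dy=-10->D; (1,5):dx=+7,dy=-2->D
  (1,6):dx=+5,dy=-7->D; (2,3):dx=+1,dy=+3->C; (2,4):dx=+5,dy=-2->D; (2,5):dx=+6,dy=+6->C
  (2,6):dx=+4,dy=+1->C; (3,4):dx=+4,dy=-5->D; (3,5):dx=+5,dy=+3->C; (3,6):dx=+3,dy=-2->D
  (4,5):dx=+1,dy=+8->C; (4,6):dx=-1,dy=+3->D; (5,6):dx=-2,dy=-5->C
Step 2: C = 6, D = 9, total pairs = 15.
Step 3: tau = (C - D)/(n(n-1)/2) = (6 - 9)/15 = -0.200000.
Step 4: Exact two-sided p-value (enumerate n! = 720 permutations of y under H0): p = 0.719444.
Step 5: alpha = 0.1. fail to reject H0.

tau_b = -0.2000 (C=6, D=9), p = 0.719444, fail to reject H0.


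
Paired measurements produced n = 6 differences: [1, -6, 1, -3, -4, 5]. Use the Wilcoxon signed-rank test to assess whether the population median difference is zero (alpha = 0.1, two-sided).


Step 1: Drop any zero differences (none here) and take |d_i|.
|d| = [1, 6, 1, 3, 4, 5]
Step 2: Midrank |d_i| (ties get averaged ranks).
ranks: |1|->1.5, |6|->6, |1|->1.5, |3|->3, |4|->4, |5|->5
Step 3: Attach original signs; sum ranks with positive sign and with negative sign.
W+ = 1.5 + 1.5 + 5 = 8
W- = 6 + 3 + 4 = 13
(Check: W+ + W- = 21 should equal n(n+1)/2 = 21.)
Step 4: Test statistic W = min(W+, W-) = 8.
Step 5: Ties in |d|, so use the tie-corrected normal approximation.
        E[W] = n(n+1)/4 = 6*7/4 = 10.5.
        Tie groups: |d|=1 (t=2); sum(t^3 - t) = 6.
        Var[W] = n(n+1)(2n+1)/24 - sum(t^3-t)/48 = 546/24 - 6/48 = 22.625.
        z = (W - E[W]) / sqrt(Var[W]) = (8 - 10.5) / 4.7566 = -0.5256.
        Two-sided p = 2*Phi(z) = 0.599174.
Step 6: alpha = 0.1. fail to reject H0.

W+ = 8, W- = 13, W = min = 8, p = 0.599174, fail to reject H0.


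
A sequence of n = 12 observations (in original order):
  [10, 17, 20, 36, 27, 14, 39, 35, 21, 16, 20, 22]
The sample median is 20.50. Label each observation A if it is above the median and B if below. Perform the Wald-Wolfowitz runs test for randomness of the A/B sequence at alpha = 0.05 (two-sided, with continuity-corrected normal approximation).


Step 1: Compute median = 20.50; label A = above, B = below.
Labels in order: BBBAABAAABBA  (n_A = 6, n_B = 6)
Step 2: Count runs R = 6.
Step 3: Under H0 (random ordering), E[R] = 2*n_A*n_B/(n_A+n_B) + 1 = 2*6*6/12 + 1 = 7.0000.
        Var[R] = 2*n_A*n_B*(2*n_A*n_B - n_A - n_B) / ((n_A+n_B)^2 * (n_A+n_B-1)) = 4320/1584 = 2.7273.
        SD[R] = 1.6514.
Step 4: Continuity-corrected z = (R + 0.5 - E[R]) / SD[R] = (6 + 0.5 - 7.0000) / 1.6514 = -0.3028.
Step 5: Two-sided p-value via normal approximation = 2*(1 - Phi(|z|)) = 0.762069.
Step 6: alpha = 0.05. fail to reject H0.

R = 6, z = -0.3028, p = 0.762069, fail to reject H0.


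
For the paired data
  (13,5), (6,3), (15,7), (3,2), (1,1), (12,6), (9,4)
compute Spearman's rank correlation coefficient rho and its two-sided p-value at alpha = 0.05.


Step 1: Rank x and y separately (midranks; no ties here).
rank(x): 13->6, 6->3, 15->7, 3->2, 1->1, 12->5, 9->4
rank(y): 5->5, 3->3, 7->7, 2->2, 1->1, 6->6, 4->4
Step 2: d_i = R_x(i) - R_y(i); compute d_i^2.
  (6-5)^2=1, (3-3)^2=0, (7-7)^2=0, (2-2)^2=0, (1-1)^2=0, (5-6)^2=1, (4-4)^2=0
sum(d^2) = 2.
Step 3: rho = 1 - 6*2 / (7*(7^2 - 1)) = 1 - 12/336 = 0.964286.
Step 4: Under H0, t = rho * sqrt((n-2)/(1-rho^2)) = 8.1408 ~ t(5).
Step 5: Two-sided p-value from the t-distribution with 5 df = 0.000454.
Step 6: alpha = 0.05. reject H0.

rho = 0.9643, p = 0.000454, reject H0 at alpha = 0.05.


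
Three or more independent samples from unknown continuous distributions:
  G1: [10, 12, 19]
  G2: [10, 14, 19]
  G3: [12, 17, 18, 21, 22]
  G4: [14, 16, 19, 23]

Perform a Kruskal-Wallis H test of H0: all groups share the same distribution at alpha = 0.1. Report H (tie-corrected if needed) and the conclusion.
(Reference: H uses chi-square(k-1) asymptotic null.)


Step 1: Combine all N = 15 observations and assign midranks.
sorted (value, group, rank): (10,G1,1.5), (10,G2,1.5), (12,G1,3.5), (12,G3,3.5), (14,G2,5.5), (14,G4,5.5), (16,G4,7), (17,G3,8), (18,G3,9), (19,G1,11), (19,G2,11), (19,G4,11), (21,G3,13), (22,G3,14), (23,G4,15)
Step 2: Sum ranks within each group.
R_1 = 16 (n_1 = 3)
R_2 = 18 (n_2 = 3)
R_3 = 47.5 (n_3 = 5)
R_4 = 38.5 (n_4 = 4)
Step 3: H = 12/(N(N+1)) * sum(R_i^2/n_i) - 3(N+1)
     = 12/(15*16) * (16^2/3 + 18^2/3 + 47.5^2/5 + 38.5^2/4) - 3*16
     = 0.050000 * 1015.15 - 48
     = 2.757292.
Step 4: Ties present; correction factor C = 1 - 42/(15^3 - 15) = 0.987500. Corrected H = 2.757292 / 0.987500 = 2.792194.
Step 5: Under H0, H ~ chi^2(3); p-value = 0.424787.
Step 6: alpha = 0.1. fail to reject H0.

H = 2.7922, df = 3, p = 0.424787, fail to reject H0.


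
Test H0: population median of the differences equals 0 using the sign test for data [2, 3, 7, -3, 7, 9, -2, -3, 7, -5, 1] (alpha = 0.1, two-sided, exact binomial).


Step 1: Discard zero differences. Original n = 11; n_eff = number of nonzero differences = 11.
Nonzero differences (with sign): +2, +3, +7, -3, +7, +9, -2, -3, +7, -5, +1
Step 2: Count signs: positive = 7, negative = 4.
Step 3: Under H0: P(positive) = 0.5, so the number of positives S ~ Bin(11, 0.5).
Step 4: Two-sided exact p-value = sum of Bin(11,0.5) probabilities at or below the observed probability = 0.548828.
Step 5: alpha = 0.1. fail to reject H0.

n_eff = 11, pos = 7, neg = 4, p = 0.548828, fail to reject H0.


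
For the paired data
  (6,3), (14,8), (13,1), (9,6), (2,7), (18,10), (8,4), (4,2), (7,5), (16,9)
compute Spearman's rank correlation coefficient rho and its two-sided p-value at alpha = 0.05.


Step 1: Rank x and y separately (midranks; no ties here).
rank(x): 6->3, 14->8, 13->7, 9->6, 2->1, 18->10, 8->5, 4->2, 7->4, 16->9
rank(y): 3->3, 8->8, 1->1, 6->6, 7->7, 10->10, 4->4, 2->2, 5->5, 9->9
Step 2: d_i = R_x(i) - R_y(i); compute d_i^2.
  (3-3)^2=0, (8-8)^2=0, (7-1)^2=36, (6-6)^2=0, (1-7)^2=36, (10-10)^2=0, (5-4)^2=1, (2-2)^2=0, (4-5)^2=1, (9-9)^2=0
sum(d^2) = 74.
Step 3: rho = 1 - 6*74 / (10*(10^2 - 1)) = 1 - 444/990 = 0.551515.
Step 4: Under H0, t = rho * sqrt((n-2)/(1-rho^2)) = 1.8700 ~ t(8).
Step 5: Two-sided p-value from the t-distribution with 8 df = 0.098401.
Step 6: alpha = 0.05. fail to reject H0.

rho = 0.5515, p = 0.098401, fail to reject H0 at alpha = 0.05.


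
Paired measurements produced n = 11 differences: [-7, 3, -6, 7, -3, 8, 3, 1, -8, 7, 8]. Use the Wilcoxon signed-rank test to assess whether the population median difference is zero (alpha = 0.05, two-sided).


Step 1: Drop any zero differences (none here) and take |d_i|.
|d| = [7, 3, 6, 7, 3, 8, 3, 1, 8, 7, 8]
Step 2: Midrank |d_i| (ties get averaged ranks).
ranks: |7|->7, |3|->3, |6|->5, |7|->7, |3|->3, |8|->10, |3|->3, |1|->1, |8|->10, |7|->7, |8|->10
Step 3: Attach original signs; sum ranks with positive sign and with negative sign.
W+ = 3 + 7 + 10 + 3 + 1 + 7 + 10 = 41
W- = 7 + 5 + 3 + 10 = 25
(Check: W+ + W- = 66 should equal n(n+1)/2 = 66.)
Step 4: Test statistic W = min(W+, W-) = 25.
Step 5: Ties in |d|, so use the tie-corrected normal approximation.
        E[W] = n(n+1)/4 = 11*12/4 = 33.
        Tie groups: |d|=3 (t=3), |d|=7 (t=3), |d|=8 (t=3); sum(t^3 - t) = 72.
        Var[W] = n(n+1)(2n+1)/24 - sum(t^3-t)/48 = 3036/24 - 72/48 = 125.
        z = (W - E[W]) / sqrt(Var[W]) = (25 - 33) / 11.1803 = -0.7155.
        Two-sided p = 2*Phi(z) = 0.474274.
Step 6: alpha = 0.05. fail to reject H0.

W+ = 41, W- = 25, W = min = 25, p = 0.474274, fail to reject H0.


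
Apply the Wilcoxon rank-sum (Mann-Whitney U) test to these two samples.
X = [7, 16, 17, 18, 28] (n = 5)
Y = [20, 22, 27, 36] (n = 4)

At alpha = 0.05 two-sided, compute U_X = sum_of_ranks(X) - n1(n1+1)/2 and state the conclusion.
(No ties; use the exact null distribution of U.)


Step 1: Combine and sort all 9 observations; assign midranks.
sorted (value, group): (7,X), (16,X), (17,X), (18,X), (20,Y), (22,Y), (27,Y), (28,X), (36,Y)
ranks: 7->1, 16->2, 17->3, 18->4, 20->5, 22->6, 27->7, 28->8, 36->9
Step 2: Rank sum for X: R1 = 1 + 2 + 3 + 4 + 8 = 18.
Step 3: U_X = R1 - n1(n1+1)/2 = 18 - 5*6/2 = 18 - 15 = 3.
       U_Y = n1*n2 - U_X = 20 - 3 = 17.
Step 4: No ties, so the exact null distribution of U (based on enumerating the C(9,5) = 126 equally likely rank assignments) gives the two-sided p-value.
Step 5: p-value = 0.111111; compare to alpha = 0.05. fail to reject H0.

U_X = 3, p = 0.111111, fail to reject H0 at alpha = 0.05.


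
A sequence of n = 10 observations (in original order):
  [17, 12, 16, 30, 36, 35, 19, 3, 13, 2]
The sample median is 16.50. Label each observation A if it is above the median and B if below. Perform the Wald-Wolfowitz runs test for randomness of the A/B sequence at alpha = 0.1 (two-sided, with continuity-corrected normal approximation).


Step 1: Compute median = 16.50; label A = above, B = below.
Labels in order: ABBAAAABBB  (n_A = 5, n_B = 5)
Step 2: Count runs R = 4.
Step 3: Under H0 (random ordering), E[R] = 2*n_A*n_B/(n_A+n_B) + 1 = 2*5*5/10 + 1 = 6.0000.
        Var[R] = 2*n_A*n_B*(2*n_A*n_B - n_A - n_B) / ((n_A+n_B)^2 * (n_A+n_B-1)) = 2000/900 = 2.2222.
        SD[R] = 1.4907.
Step 4: Continuity-corrected z = (R + 0.5 - E[R]) / SD[R] = (4 + 0.5 - 6.0000) / 1.4907 = -1.0062.
Step 5: Two-sided p-value via normal approximation = 2*(1 - Phi(|z|)) = 0.314305.
Step 6: alpha = 0.1. fail to reject H0.

R = 4, z = -1.0062, p = 0.314305, fail to reject H0.


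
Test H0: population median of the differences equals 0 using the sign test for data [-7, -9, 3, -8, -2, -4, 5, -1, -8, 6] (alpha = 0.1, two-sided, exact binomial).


Step 1: Discard zero differences. Original n = 10; n_eff = number of nonzero differences = 10.
Nonzero differences (with sign): -7, -9, +3, -8, -2, -4, +5, -1, -8, +6
Step 2: Count signs: positive = 3, negative = 7.
Step 3: Under H0: P(positive) = 0.5, so the number of positives S ~ Bin(10, 0.5).
Step 4: Two-sided exact p-value = sum of Bin(10,0.5) probabilities at or below the observed probability = 0.343750.
Step 5: alpha = 0.1. fail to reject H0.

n_eff = 10, pos = 3, neg = 7, p = 0.343750, fail to reject H0.


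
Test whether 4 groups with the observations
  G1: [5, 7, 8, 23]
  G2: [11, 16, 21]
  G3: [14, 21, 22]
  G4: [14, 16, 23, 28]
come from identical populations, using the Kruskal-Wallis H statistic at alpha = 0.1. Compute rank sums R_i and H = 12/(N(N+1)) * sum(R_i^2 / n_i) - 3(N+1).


Step 1: Combine all N = 14 observations and assign midranks.
sorted (value, group, rank): (5,G1,1), (7,G1,2), (8,G1,3), (11,G2,4), (14,G3,5.5), (14,G4,5.5), (16,G2,7.5), (16,G4,7.5), (21,G2,9.5), (21,G3,9.5), (22,G3,11), (23,G1,12.5), (23,G4,12.5), (28,G4,14)
Step 2: Sum ranks within each group.
R_1 = 18.5 (n_1 = 4)
R_2 = 21 (n_2 = 3)
R_3 = 26 (n_3 = 3)
R_4 = 39.5 (n_4 = 4)
Step 3: H = 12/(N(N+1)) * sum(R_i^2/n_i) - 3(N+1)
     = 12/(14*15) * (18.5^2/4 + 21^2/3 + 26^2/3 + 39.5^2/4) - 3*15
     = 0.057143 * 847.958 - 45
     = 3.454762.
Step 4: Ties present; correction factor C = 1 - 24/(14^3 - 14) = 0.991209. Corrected H = 3.454762 / 0.991209 = 3.485403.
Step 5: Under H0, H ~ chi^2(3); p-value = 0.322660.
Step 6: alpha = 0.1. fail to reject H0.

H = 3.4854, df = 3, p = 0.322660, fail to reject H0.


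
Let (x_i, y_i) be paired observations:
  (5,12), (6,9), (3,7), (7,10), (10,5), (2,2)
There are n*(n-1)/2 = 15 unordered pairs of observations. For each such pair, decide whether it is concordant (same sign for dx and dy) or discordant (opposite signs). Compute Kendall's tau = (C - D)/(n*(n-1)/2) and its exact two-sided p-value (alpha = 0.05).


Step 1: Enumerate the 15 unordered pairs (i,j) with i<j and classify each by sign(x_j-x_i) * sign(y_j-y_i).
  (1,2):dx=+1,dy=-3->D; (1,3):dx=-2,dy=-5->C; (1,4):dx=+2,dy=-2->D; (1,5):dx=+5,dy=-7->D
  (1,6):dx=-3,dy=-10->C; (2,3):dx=-3,dy=-2->C; (2,4):dx=+1,dy=+1->C; (2,5):dx=+4,dy=-4->D
  (2,6):dx=-4,dy=-7->C; (3,4):dx=+4,dy=+3->C; (3,5):dx=+7,dy=-2->D; (3,6):dx=-1,dy=-5->C
  (4,5):dx=+3,dy=-5->D; (4,6):dx=-5,dy=-8->C; (5,6):dx=-8,dy=-3->C
Step 2: C = 9, D = 6, total pairs = 15.
Step 3: tau = (C - D)/(n(n-1)/2) = (9 - 6)/15 = 0.200000.
Step 4: Exact two-sided p-value (enumerate n! = 720 permutations of y under H0): p = 0.719444.
Step 5: alpha = 0.05. fail to reject H0.

tau_b = 0.2000 (C=9, D=6), p = 0.719444, fail to reject H0.


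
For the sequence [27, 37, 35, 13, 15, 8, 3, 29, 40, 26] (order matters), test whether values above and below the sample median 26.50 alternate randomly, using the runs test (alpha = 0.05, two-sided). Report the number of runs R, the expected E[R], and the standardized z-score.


Step 1: Compute median = 26.50; label A = above, B = below.
Labels in order: AAABBBBAAB  (n_A = 5, n_B = 5)
Step 2: Count runs R = 4.
Step 3: Under H0 (random ordering), E[R] = 2*n_A*n_B/(n_A+n_B) + 1 = 2*5*5/10 + 1 = 6.0000.
        Var[R] = 2*n_A*n_B*(2*n_A*n_B - n_A - n_B) / ((n_A+n_B)^2 * (n_A+n_B-1)) = 2000/900 = 2.2222.
        SD[R] = 1.4907.
Step 4: Continuity-corrected z = (R + 0.5 - E[R]) / SD[R] = (4 + 0.5 - 6.0000) / 1.4907 = -1.0062.
Step 5: Two-sided p-value via normal approximation = 2*(1 - Phi(|z|)) = 0.314305.
Step 6: alpha = 0.05. fail to reject H0.

R = 4, z = -1.0062, p = 0.314305, fail to reject H0.


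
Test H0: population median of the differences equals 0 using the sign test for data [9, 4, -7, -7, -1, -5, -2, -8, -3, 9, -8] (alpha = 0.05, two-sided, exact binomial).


Step 1: Discard zero differences. Original n = 11; n_eff = number of nonzero differences = 11.
Nonzero differences (with sign): +9, +4, -7, -7, -1, -5, -2, -8, -3, +9, -8
Step 2: Count signs: positive = 3, negative = 8.
Step 3: Under H0: P(positive) = 0.5, so the number of positives S ~ Bin(11, 0.5).
Step 4: Two-sided exact p-value = sum of Bin(11,0.5) probabilities at or below the observed probability = 0.226562.
Step 5: alpha = 0.05. fail to reject H0.

n_eff = 11, pos = 3, neg = 8, p = 0.226562, fail to reject H0.


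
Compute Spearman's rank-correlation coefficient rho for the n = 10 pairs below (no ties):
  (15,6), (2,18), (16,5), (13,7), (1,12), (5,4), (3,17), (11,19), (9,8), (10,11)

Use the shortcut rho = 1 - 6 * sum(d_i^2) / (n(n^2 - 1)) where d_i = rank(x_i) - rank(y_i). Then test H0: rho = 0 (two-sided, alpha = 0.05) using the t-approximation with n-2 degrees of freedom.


Step 1: Rank x and y separately (midranks; no ties here).
rank(x): 15->9, 2->2, 16->10, 13->8, 1->1, 5->4, 3->3, 11->7, 9->5, 10->6
rank(y): 6->3, 18->9, 5->2, 7->4, 12->7, 4->1, 17->8, 19->10, 8->5, 11->6
Step 2: d_i = R_x(i) - R_y(i); compute d_i^2.
  (9-3)^2=36, (2-9)^2=49, (10-2)^2=64, (8-4)^2=16, (1-7)^2=36, (4-1)^2=9, (3-8)^2=25, (7-10)^2=9, (5-5)^2=0, (6-6)^2=0
sum(d^2) = 244.
Step 3: rho = 1 - 6*244 / (10*(10^2 - 1)) = 1 - 1464/990 = -0.478788.
Step 4: Under H0, t = rho * sqrt((n-2)/(1-rho^2)) = -1.5425 ~ t(8).
Step 5: Two-sided p-value from the t-distribution with 8 df = 0.161523.
Step 6: alpha = 0.05. fail to reject H0.

rho = -0.4788, p = 0.161523, fail to reject H0 at alpha = 0.05.


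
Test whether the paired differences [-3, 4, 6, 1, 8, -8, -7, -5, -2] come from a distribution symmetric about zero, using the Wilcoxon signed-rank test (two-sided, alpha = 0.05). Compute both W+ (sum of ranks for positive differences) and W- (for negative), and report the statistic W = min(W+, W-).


Step 1: Drop any zero differences (none here) and take |d_i|.
|d| = [3, 4, 6, 1, 8, 8, 7, 5, 2]
Step 2: Midrank |d_i| (ties get averaged ranks).
ranks: |3|->3, |4|->4, |6|->6, |1|->1, |8|->8.5, |8|->8.5, |7|->7, |5|->5, |2|->2
Step 3: Attach original signs; sum ranks with positive sign and with negative sign.
W+ = 4 + 6 + 1 + 8.5 = 19.5
W- = 3 + 8.5 + 7 + 5 + 2 = 25.5
(Check: W+ + W- = 45 should equal n(n+1)/2 = 45.)
Step 4: Test statistic W = min(W+, W-) = 19.5.
Step 5: Ties in |d|, so use the tie-corrected normal approximation.
        E[W] = n(n+1)/4 = 9*10/4 = 22.5.
        Tie groups: |d|=8 (t=2); sum(t^3 - t) = 6.
        Var[W] = n(n+1)(2n+1)/24 - sum(t^3-t)/48 = 1710/24 - 6/48 = 71.125.
        z = (W - E[W]) / sqrt(Var[W]) = (19.5 - 22.5) / 8.4336 = -0.3557.
        Two-sided p = 2*Phi(z) = 0.722049.
Step 6: alpha = 0.05. fail to reject H0.

W+ = 19.5, W- = 25.5, W = min = 19.5, p = 0.722049, fail to reject H0.


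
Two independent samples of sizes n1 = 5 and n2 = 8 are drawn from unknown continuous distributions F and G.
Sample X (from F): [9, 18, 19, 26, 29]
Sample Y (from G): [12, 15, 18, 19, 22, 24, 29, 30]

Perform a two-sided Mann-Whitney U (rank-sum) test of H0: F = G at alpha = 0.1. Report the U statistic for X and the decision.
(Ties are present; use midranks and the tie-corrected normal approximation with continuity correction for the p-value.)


Step 1: Combine and sort all 13 observations; assign midranks.
sorted (value, group): (9,X), (12,Y), (15,Y), (18,X), (18,Y), (19,X), (19,Y), (22,Y), (24,Y), (26,X), (29,X), (29,Y), (30,Y)
ranks: 9->1, 12->2, 15->3, 18->4.5, 18->4.5, 19->6.5, 19->6.5, 22->8, 24->9, 26->10, 29->11.5, 29->11.5, 30->13
Step 2: Rank sum for X: R1 = 1 + 4.5 + 6.5 + 10 + 11.5 = 33.5.
Step 3: U_X = R1 - n1(n1+1)/2 = 33.5 - 5*6/2 = 33.5 - 15 = 18.5.
       U_Y = n1*n2 - U_X = 40 - 18.5 = 21.5.
Step 4: Ties are present, so use the tie-corrected normal approximation (with continuity correction) for the p-value.
Step 5: p-value = 0.883138; compare to alpha = 0.1. fail to reject H0.

U_X = 18.5, p = 0.883138, fail to reject H0 at alpha = 0.1.


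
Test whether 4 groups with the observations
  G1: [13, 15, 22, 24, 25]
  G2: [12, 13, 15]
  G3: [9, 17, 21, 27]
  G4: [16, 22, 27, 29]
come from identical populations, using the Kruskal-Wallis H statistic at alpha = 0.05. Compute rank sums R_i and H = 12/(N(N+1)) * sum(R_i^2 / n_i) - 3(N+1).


Step 1: Combine all N = 16 observations and assign midranks.
sorted (value, group, rank): (9,G3,1), (12,G2,2), (13,G1,3.5), (13,G2,3.5), (15,G1,5.5), (15,G2,5.5), (16,G4,7), (17,G3,8), (21,G3,9), (22,G1,10.5), (22,G4,10.5), (24,G1,12), (25,G1,13), (27,G3,14.5), (27,G4,14.5), (29,G4,16)
Step 2: Sum ranks within each group.
R_1 = 44.5 (n_1 = 5)
R_2 = 11 (n_2 = 3)
R_3 = 32.5 (n_3 = 4)
R_4 = 48 (n_4 = 4)
Step 3: H = 12/(N(N+1)) * sum(R_i^2/n_i) - 3(N+1)
     = 12/(16*17) * (44.5^2/5 + 11^2/3 + 32.5^2/4 + 48^2/4) - 3*17
     = 0.044118 * 1276.45 - 51
     = 5.313787.
Step 4: Ties present; correction factor C = 1 - 24/(16^3 - 16) = 0.994118. Corrected H = 5.313787 / 0.994118 = 5.345229.
Step 5: Under H0, H ~ chi^2(3); p-value = 0.148194.
Step 6: alpha = 0.05. fail to reject H0.

H = 5.3452, df = 3, p = 0.148194, fail to reject H0.


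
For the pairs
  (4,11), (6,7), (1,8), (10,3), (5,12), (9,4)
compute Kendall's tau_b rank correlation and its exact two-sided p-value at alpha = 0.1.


Step 1: Enumerate the 15 unordered pairs (i,j) with i<j and classify each by sign(x_j-x_i) * sign(y_j-y_i).
  (1,2):dx=+2,dy=-4->D; (1,3):dx=-3,dy=-3->C; (1,4):dx=+6,dy=-8->D; (1,5):dx=+1,dy=+1->C
  (1,6):dx=+5,dy=-7->D; (2,3):dx=-5,dy=+1->D; (2,4):dx=+4,dy=-4->D; (2,5):dx=-1,dy=+5->D
  (2,6):dx=+3,dy=-3->D; (3,4):dx=+9,dy=-5->D; (3,5):dx=+4,dy=+4->C; (3,6):dx=+8,dy=-4->D
  (4,5):dx=-5,dy=+9->D; (4,6):dx=-1,dy=+1->D; (5,6):dx=+4,dy=-8->D
Step 2: C = 3, D = 12, total pairs = 15.
Step 3: tau = (C - D)/(n(n-1)/2) = (3 - 12)/15 = -0.600000.
Step 4: Exact two-sided p-value (enumerate n! = 720 permutations of y under H0): p = 0.136111.
Step 5: alpha = 0.1. fail to reject H0.

tau_b = -0.6000 (C=3, D=12), p = 0.136111, fail to reject H0.


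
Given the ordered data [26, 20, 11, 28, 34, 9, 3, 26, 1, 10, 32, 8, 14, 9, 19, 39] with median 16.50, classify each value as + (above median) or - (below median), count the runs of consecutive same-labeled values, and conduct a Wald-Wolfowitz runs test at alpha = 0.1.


Step 1: Compute median = 16.50; label A = above, B = below.
Labels in order: AABAABBABBABBBAA  (n_A = 8, n_B = 8)
Step 2: Count runs R = 9.
Step 3: Under H0 (random ordering), E[R] = 2*n_A*n_B/(n_A+n_B) + 1 = 2*8*8/16 + 1 = 9.0000.
        Var[R] = 2*n_A*n_B*(2*n_A*n_B - n_A - n_B) / ((n_A+n_B)^2 * (n_A+n_B-1)) = 14336/3840 = 3.7333.
        SD[R] = 1.9322.
Step 4: R = E[R], so z = 0 with no continuity correction.
Step 5: Two-sided p-value via normal approximation = 2*(1 - Phi(|z|)) = 1.000000.
Step 6: alpha = 0.1. fail to reject H0.

R = 9, z = 0.0000, p = 1.000000, fail to reject H0.


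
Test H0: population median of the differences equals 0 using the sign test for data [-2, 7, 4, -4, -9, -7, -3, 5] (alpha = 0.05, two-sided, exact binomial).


Step 1: Discard zero differences. Original n = 8; n_eff = number of nonzero differences = 8.
Nonzero differences (with sign): -2, +7, +4, -4, -9, -7, -3, +5
Step 2: Count signs: positive = 3, negative = 5.
Step 3: Under H0: P(positive) = 0.5, so the number of positives S ~ Bin(8, 0.5).
Step 4: Two-sided exact p-value = sum of Bin(8,0.5) probabilities at or below the observed probability = 0.726562.
Step 5: alpha = 0.05. fail to reject H0.

n_eff = 8, pos = 3, neg = 5, p = 0.726562, fail to reject H0.


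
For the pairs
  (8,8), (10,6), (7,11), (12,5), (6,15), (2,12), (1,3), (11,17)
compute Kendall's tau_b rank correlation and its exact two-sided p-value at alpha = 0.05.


Step 1: Enumerate the 28 unordered pairs (i,j) with i<j and classify each by sign(x_j-x_i) * sign(y_j-y_i).
  (1,2):dx=+2,dy=-2->D; (1,3):dx=-1,dy=+3->D; (1,4):dx=+4,dy=-3->D; (1,5):dx=-2,dy=+7->D
  (1,6):dx=-6,dy=+4->D; (1,7):dx=-7,dy=-5->C; (1,8):dx=+3,dy=+9->C; (2,3):dx=-3,dy=+5->D
  (2,4):dx=+2,dy=-1->D; (2,5):dx=-4,dy=+9->D; (2,6):dx=-8,dy=+6->D; (2,7):dx=-9,dy=-3->C
  (2,8):dx=+1,dy=+11->C; (3,4):dx=+5,dy=-6->D; (3,5):dx=-1,dy=+4->D; (3,6):dx=-5,dy=+1->D
  (3,7):dx=-6,dy=-8->C; (3,8):dx=+4,dy=+6->C; (4,5):dx=-6,dy=+10->D; (4,6):dx=-10,dy=+7->D
  (4,7):dx=-11,dy=-2->C; (4,8):dx=-1,dy=+12->D; (5,6):dx=-4,dy=-3->C; (5,7):dx=-5,dy=-12->C
  (5,8):dx=+5,dy=+2->C; (6,7):dx=-1,dy=-9->C; (6,8):dx=+9,dy=+5->C; (7,8):dx=+10,dy=+14->C
Step 2: C = 13, D = 15, total pairs = 28.
Step 3: tau = (C - D)/(n(n-1)/2) = (13 - 15)/28 = -0.071429.
Step 4: Exact two-sided p-value (enumerate n! = 40320 permutations of y under H0): p = 0.904861.
Step 5: alpha = 0.05. fail to reject H0.

tau_b = -0.0714 (C=13, D=15), p = 0.904861, fail to reject H0.


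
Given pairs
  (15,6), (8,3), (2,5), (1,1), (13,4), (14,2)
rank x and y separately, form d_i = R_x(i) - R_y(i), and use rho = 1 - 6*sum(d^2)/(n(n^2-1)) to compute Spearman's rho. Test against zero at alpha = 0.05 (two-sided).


Step 1: Rank x and y separately (midranks; no ties here).
rank(x): 15->6, 8->3, 2->2, 1->1, 13->4, 14->5
rank(y): 6->6, 3->3, 5->5, 1->1, 4->4, 2->2
Step 2: d_i = R_x(i) - R_y(i); compute d_i^2.
  (6-6)^2=0, (3-3)^2=0, (2-5)^2=9, (1-1)^2=0, (4-4)^2=0, (5-2)^2=9
sum(d^2) = 18.
Step 3: rho = 1 - 6*18 / (6*(6^2 - 1)) = 1 - 108/210 = 0.485714.
Step 4: Under H0, t = rho * sqrt((n-2)/(1-rho^2)) = 1.1113 ~ t(4).
Step 5: Two-sided p-value from the t-distribution with 4 df = 0.328723.
Step 6: alpha = 0.05. fail to reject H0.

rho = 0.4857, p = 0.328723, fail to reject H0 at alpha = 0.05.


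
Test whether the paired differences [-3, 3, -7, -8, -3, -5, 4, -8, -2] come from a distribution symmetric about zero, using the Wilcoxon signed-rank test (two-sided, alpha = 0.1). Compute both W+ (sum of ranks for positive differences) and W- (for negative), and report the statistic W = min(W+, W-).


Step 1: Drop any zero differences (none here) and take |d_i|.
|d| = [3, 3, 7, 8, 3, 5, 4, 8, 2]
Step 2: Midrank |d_i| (ties get averaged ranks).
ranks: |3|->3, |3|->3, |7|->7, |8|->8.5, |3|->3, |5|->6, |4|->5, |8|->8.5, |2|->1
Step 3: Attach original signs; sum ranks with positive sign and with negative sign.
W+ = 3 + 5 = 8
W- = 3 + 7 + 8.5 + 3 + 6 + 8.5 + 1 = 37
(Check: W+ + W- = 45 should equal n(n+1)/2 = 45.)
Step 4: Test statistic W = min(W+, W-) = 8.
Step 5: Ties in |d|, so use the tie-corrected normal approximation.
        E[W] = n(n+1)/4 = 9*10/4 = 22.5.
        Tie groups: |d|=3 (t=3), |d|=8 (t=2); sum(t^3 - t) = 30.
        Var[W] = n(n+1)(2n+1)/24 - sum(t^3-t)/48 = 1710/24 - 30/48 = 70.625.
        z = (W - E[W]) / sqrt(Var[W]) = (8 - 22.5) / 8.4039 = -1.7254.
        Two-sided p = 2*Phi(z) = 0.084456.
Step 6: alpha = 0.1. reject H0.

W+ = 8, W- = 37, W = min = 8, p = 0.084456, reject H0.


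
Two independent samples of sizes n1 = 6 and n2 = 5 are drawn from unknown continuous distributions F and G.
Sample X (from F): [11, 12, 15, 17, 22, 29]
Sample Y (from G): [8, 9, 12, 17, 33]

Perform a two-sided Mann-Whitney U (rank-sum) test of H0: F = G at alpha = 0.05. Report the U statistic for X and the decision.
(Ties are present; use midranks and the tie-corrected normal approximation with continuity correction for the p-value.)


Step 1: Combine and sort all 11 observations; assign midranks.
sorted (value, group): (8,Y), (9,Y), (11,X), (12,X), (12,Y), (15,X), (17,X), (17,Y), (22,X), (29,X), (33,Y)
ranks: 8->1, 9->2, 11->3, 12->4.5, 12->4.5, 15->6, 17->7.5, 17->7.5, 22->9, 29->10, 33->11
Step 2: Rank sum for X: R1 = 3 + 4.5 + 6 + 7.5 + 9 + 10 = 40.
Step 3: U_X = R1 - n1(n1+1)/2 = 40 - 6*7/2 = 40 - 21 = 19.
       U_Y = n1*n2 - U_X = 30 - 19 = 11.
Step 4: Ties are present, so use the tie-corrected normal approximation (with continuity correction) for the p-value.
Step 5: p-value = 0.520916; compare to alpha = 0.05. fail to reject H0.

U_X = 19, p = 0.520916, fail to reject H0 at alpha = 0.05.


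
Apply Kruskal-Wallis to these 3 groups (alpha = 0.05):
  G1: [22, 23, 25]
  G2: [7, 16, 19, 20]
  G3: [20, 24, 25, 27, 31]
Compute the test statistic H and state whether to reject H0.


Step 1: Combine all N = 12 observations and assign midranks.
sorted (value, group, rank): (7,G2,1), (16,G2,2), (19,G2,3), (20,G2,4.5), (20,G3,4.5), (22,G1,6), (23,G1,7), (24,G3,8), (25,G1,9.5), (25,G3,9.5), (27,G3,11), (31,G3,12)
Step 2: Sum ranks within each group.
R_1 = 22.5 (n_1 = 3)
R_2 = 10.5 (n_2 = 4)
R_3 = 45 (n_3 = 5)
Step 3: H = 12/(N(N+1)) * sum(R_i^2/n_i) - 3(N+1)
     = 12/(12*13) * (22.5^2/3 + 10.5^2/4 + 45^2/5) - 3*13
     = 0.076923 * 601.312 - 39
     = 7.254808.
Step 4: Ties present; correction factor C = 1 - 12/(12^3 - 12) = 0.993007. Corrected H = 7.254808 / 0.993007 = 7.305898.
Step 5: Under H0, H ~ chi^2(2); p-value = 0.025915.
Step 6: alpha = 0.05. reject H0.

H = 7.3059, df = 2, p = 0.025915, reject H0.


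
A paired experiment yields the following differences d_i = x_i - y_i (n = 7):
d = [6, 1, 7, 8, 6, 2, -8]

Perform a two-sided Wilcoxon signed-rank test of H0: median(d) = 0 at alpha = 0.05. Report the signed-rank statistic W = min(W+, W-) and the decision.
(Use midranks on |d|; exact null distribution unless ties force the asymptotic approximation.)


Step 1: Drop any zero differences (none here) and take |d_i|.
|d| = [6, 1, 7, 8, 6, 2, 8]
Step 2: Midrank |d_i| (ties get averaged ranks).
ranks: |6|->3.5, |1|->1, |7|->5, |8|->6.5, |6|->3.5, |2|->2, |8|->6.5
Step 3: Attach original signs; sum ranks with positive sign and with negative sign.
W+ = 3.5 + 1 + 5 + 6.5 + 3.5 + 2 = 21.5
W- = 6.5 = 6.5
(Check: W+ + W- = 28 should equal n(n+1)/2 = 28.)
Step 4: Test statistic W = min(W+, W-) = 6.5.
Step 5: Ties in |d|, so use the tie-corrected normal approximation.
        E[W] = n(n+1)/4 = 7*8/4 = 14.
        Tie groups: |d|=6 (t=2), |d|=8 (t=2); sum(t^3 - t) = 12.
        Var[W] = n(n+1)(2n+1)/24 - sum(t^3-t)/48 = 840/24 - 12/48 = 34.75.
        z = (W - E[W]) / sqrt(Var[W]) = (6.5 - 14) / 5.8949 = -1.2723.
        Two-sided p = 2*Phi(z) = 0.203272.
Step 6: alpha = 0.05. fail to reject H0.

W+ = 21.5, W- = 6.5, W = min = 6.5, p = 0.203272, fail to reject H0.


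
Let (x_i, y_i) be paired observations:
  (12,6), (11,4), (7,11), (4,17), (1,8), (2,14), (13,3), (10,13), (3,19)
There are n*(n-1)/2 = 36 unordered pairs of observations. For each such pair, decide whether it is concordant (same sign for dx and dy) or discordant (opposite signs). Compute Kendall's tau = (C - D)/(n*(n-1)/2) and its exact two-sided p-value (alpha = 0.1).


Step 1: Enumerate the 36 unordered pairs (i,j) with i<j and classify each by sign(x_j-x_i) * sign(y_j-y_i).
  (1,2):dx=-1,dy=-2->C; (1,3):dx=-5,dy=+5->D; (1,4):dx=-8,dy=+11->D; (1,5):dx=-11,dy=+2->D
  (1,6):dx=-10,dy=+8->D; (1,7):dx=+1,dy=-3->D; (1,8):dx=-2,dy=+7->D; (1,9):dx=-9,dy=+13->D
  (2,3):dx=-4,dy=+7->D; (2,4):dx=-7,dy=+13->D; (2,5):dx=-10,dy=+4->D; (2,6):dx=-9,dy=+10->D
  (2,7):dx=+2,dy=-1->D; (2,8):dx=-1,dy=+9->D; (2,9):dx=-8,dy=+15->D; (3,4):dx=-3,dy=+6->D
  (3,5):dx=-6,dy=-3->C; (3,6):dx=-5,dy=+3->D; (3,7):dx=+6,dy=-8->D; (3,8):dx=+3,dy=+2->C
  (3,9):dx=-4,dy=+8->D; (4,5):dx=-3,dy=-9->C; (4,6):dx=-2,dy=-3->C; (4,7):dx=+9,dy=-14->D
  (4,8):dx=+6,dy=-4->D; (4,9):dx=-1,dy=+2->D; (5,6):dx=+1,dy=+6->C; (5,7):dx=+12,dy=-5->D
  (5,8):dx=+9,dy=+5->C; (5,9):dx=+2,dy=+11->C; (6,7):dx=+11,dy=-11->D; (6,8):dx=+8,dy=-1->D
  (6,9):dx=+1,dy=+5->C; (7,8):dx=-3,dy=+10->D; (7,9):dx=-10,dy=+16->D; (8,9):dx=-7,dy=+6->D
Step 2: C = 9, D = 27, total pairs = 36.
Step 3: tau = (C - D)/(n(n-1)/2) = (9 - 27)/36 = -0.500000.
Step 4: Exact two-sided p-value (enumerate n! = 362880 permutations of y under H0): p = 0.075176.
Step 5: alpha = 0.1. reject H0.

tau_b = -0.5000 (C=9, D=27), p = 0.075176, reject H0.


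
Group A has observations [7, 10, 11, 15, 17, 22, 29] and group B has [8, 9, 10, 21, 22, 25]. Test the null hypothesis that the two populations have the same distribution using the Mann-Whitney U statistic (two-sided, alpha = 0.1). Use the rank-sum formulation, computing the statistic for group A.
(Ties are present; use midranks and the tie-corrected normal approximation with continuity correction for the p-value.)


Step 1: Combine and sort all 13 observations; assign midranks.
sorted (value, group): (7,X), (8,Y), (9,Y), (10,X), (10,Y), (11,X), (15,X), (17,X), (21,Y), (22,X), (22,Y), (25,Y), (29,X)
ranks: 7->1, 8->2, 9->3, 10->4.5, 10->4.5, 11->6, 15->7, 17->8, 21->9, 22->10.5, 22->10.5, 25->12, 29->13
Step 2: Rank sum for X: R1 = 1 + 4.5 + 6 + 7 + 8 + 10.5 + 13 = 50.
Step 3: U_X = R1 - n1(n1+1)/2 = 50 - 7*8/2 = 50 - 28 = 22.
       U_Y = n1*n2 - U_X = 42 - 22 = 20.
Step 4: Ties are present, so use the tie-corrected normal approximation (with continuity correction) for the p-value.
Step 5: p-value = 0.942900; compare to alpha = 0.1. fail to reject H0.

U_X = 22, p = 0.942900, fail to reject H0 at alpha = 0.1.


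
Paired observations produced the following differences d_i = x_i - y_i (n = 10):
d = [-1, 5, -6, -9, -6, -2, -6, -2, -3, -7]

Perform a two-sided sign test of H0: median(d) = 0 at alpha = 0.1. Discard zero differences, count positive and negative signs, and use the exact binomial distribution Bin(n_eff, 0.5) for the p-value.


Step 1: Discard zero differences. Original n = 10; n_eff = number of nonzero differences = 10.
Nonzero differences (with sign): -1, +5, -6, -9, -6, -2, -6, -2, -3, -7
Step 2: Count signs: positive = 1, negative = 9.
Step 3: Under H0: P(positive) = 0.5, so the number of positives S ~ Bin(10, 0.5).
Step 4: Two-sided exact p-value = sum of Bin(10,0.5) probabilities at or below the observed probability = 0.021484.
Step 5: alpha = 0.1. reject H0.

n_eff = 10, pos = 1, neg = 9, p = 0.021484, reject H0.


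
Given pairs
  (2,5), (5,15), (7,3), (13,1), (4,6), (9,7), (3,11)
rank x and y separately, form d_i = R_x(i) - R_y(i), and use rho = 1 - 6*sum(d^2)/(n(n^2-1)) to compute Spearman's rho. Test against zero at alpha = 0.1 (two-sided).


Step 1: Rank x and y separately (midranks; no ties here).
rank(x): 2->1, 5->4, 7->5, 13->7, 4->3, 9->6, 3->2
rank(y): 5->3, 15->7, 3->2, 1->1, 6->4, 7->5, 11->6
Step 2: d_i = R_x(i) - R_y(i); compute d_i^2.
  (1-3)^2=4, (4-7)^2=9, (5-2)^2=9, (7-1)^2=36, (3-4)^2=1, (6-5)^2=1, (2-6)^2=16
sum(d^2) = 76.
Step 3: rho = 1 - 6*76 / (7*(7^2 - 1)) = 1 - 456/336 = -0.357143.
Step 4: Under H0, t = rho * sqrt((n-2)/(1-rho^2)) = -0.8550 ~ t(5).
Step 5: Two-sided p-value from the t-distribution with 5 df = 0.431611.
Step 6: alpha = 0.1. fail to reject H0.

rho = -0.3571, p = 0.431611, fail to reject H0 at alpha = 0.1.


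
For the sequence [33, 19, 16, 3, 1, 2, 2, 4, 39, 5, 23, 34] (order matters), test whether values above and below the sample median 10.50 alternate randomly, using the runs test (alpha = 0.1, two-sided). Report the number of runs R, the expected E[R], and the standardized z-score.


Step 1: Compute median = 10.50; label A = above, B = below.
Labels in order: AAABBBBBABAA  (n_A = 6, n_B = 6)
Step 2: Count runs R = 5.
Step 3: Under H0 (random ordering), E[R] = 2*n_A*n_B/(n_A+n_B) + 1 = 2*6*6/12 + 1 = 7.0000.
        Var[R] = 2*n_A*n_B*(2*n_A*n_B - n_A - n_B) / ((n_A+n_B)^2 * (n_A+n_B-1)) = 4320/1584 = 2.7273.
        SD[R] = 1.6514.
Step 4: Continuity-corrected z = (R + 0.5 - E[R]) / SD[R] = (5 + 0.5 - 7.0000) / 1.6514 = -0.9083.
Step 5: Two-sided p-value via normal approximation = 2*(1 - Phi(|z|)) = 0.363722.
Step 6: alpha = 0.1. fail to reject H0.

R = 5, z = -0.9083, p = 0.363722, fail to reject H0.


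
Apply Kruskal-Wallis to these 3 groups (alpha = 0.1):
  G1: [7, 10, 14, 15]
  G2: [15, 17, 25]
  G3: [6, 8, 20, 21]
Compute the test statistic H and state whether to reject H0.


Step 1: Combine all N = 11 observations and assign midranks.
sorted (value, group, rank): (6,G3,1), (7,G1,2), (8,G3,3), (10,G1,4), (14,G1,5), (15,G1,6.5), (15,G2,6.5), (17,G2,8), (20,G3,9), (21,G3,10), (25,G2,11)
Step 2: Sum ranks within each group.
R_1 = 17.5 (n_1 = 4)
R_2 = 25.5 (n_2 = 3)
R_3 = 23 (n_3 = 4)
Step 3: H = 12/(N(N+1)) * sum(R_i^2/n_i) - 3(N+1)
     = 12/(11*12) * (17.5^2/4 + 25.5^2/3 + 23^2/4) - 3*12
     = 0.090909 * 425.562 - 36
     = 2.687500.
Step 4: Ties present; correction factor C = 1 - 6/(11^3 - 11) = 0.995455. Corrected H = 2.687500 / 0.995455 = 2.699772.
Step 5: Under H0, H ~ chi^2(2); p-value = 0.259270.
Step 6: alpha = 0.1. fail to reject H0.

H = 2.6998, df = 2, p = 0.259270, fail to reject H0.


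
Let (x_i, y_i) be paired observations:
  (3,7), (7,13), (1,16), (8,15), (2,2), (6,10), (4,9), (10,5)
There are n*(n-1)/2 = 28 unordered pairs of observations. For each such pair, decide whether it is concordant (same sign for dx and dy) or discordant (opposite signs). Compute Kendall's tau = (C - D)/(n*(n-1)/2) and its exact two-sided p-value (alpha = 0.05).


Step 1: Enumerate the 28 unordered pairs (i,j) with i<j and classify each by sign(x_j-x_i) * sign(y_j-y_i).
  (1,2):dx=+4,dy=+6->C; (1,3):dx=-2,dy=+9->D; (1,4):dx=+5,dy=+8->C; (1,5):dx=-1,dy=-5->C
  (1,6):dx=+3,dy=+3->C; (1,7):dx=+1,dy=+2->C; (1,8):dx=+7,dy=-2->D; (2,3):dx=-6,dy=+3->D
  (2,4):dx=+1,dy=+2->C; (2,5):dx=-5,dy=-11->C; (2,6):dx=-1,dy=-3->C; (2,7):dx=-3,dy=-4->C
  (2,8):dx=+3,dy=-8->D; (3,4):dx=+7,dy=-1->D; (3,5):dx=+1,dy=-14->D; (3,6):dx=+5,dy=-6->D
  (3,7):dx=+3,dy=-7->D; (3,8):dx=+9,dy=-11->D; (4,5):dx=-6,dy=-13->C; (4,6):dx=-2,dy=-5->C
  (4,7):dx=-4,dy=-6->C; (4,8):dx=+2,dy=-10->D; (5,6):dx=+4,dy=+8->C; (5,7):dx=+2,dy=+7->C
  (5,8):dx=+8,dy=+3->C; (6,7):dx=-2,dy=-1->C; (6,8):dx=+4,dy=-5->D; (7,8):dx=+6,dy=-4->D
Step 2: C = 16, D = 12, total pairs = 28.
Step 3: tau = (C - D)/(n(n-1)/2) = (16 - 12)/28 = 0.142857.
Step 4: Exact two-sided p-value (enumerate n! = 40320 permutations of y under H0): p = 0.719544.
Step 5: alpha = 0.05. fail to reject H0.

tau_b = 0.1429 (C=16, D=12), p = 0.719544, fail to reject H0.
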